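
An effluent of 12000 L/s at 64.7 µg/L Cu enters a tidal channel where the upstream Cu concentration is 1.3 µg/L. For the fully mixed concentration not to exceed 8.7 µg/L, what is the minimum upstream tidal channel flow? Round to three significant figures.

90800 L/s

Set C_mix = 8.7: (Q·1.300 + 12000·64.70) / (Q + 12000) = 8.7
→ Q = 12000·(64.70 − 8.7)/(8.7 − 1.300) = 90810 L/s.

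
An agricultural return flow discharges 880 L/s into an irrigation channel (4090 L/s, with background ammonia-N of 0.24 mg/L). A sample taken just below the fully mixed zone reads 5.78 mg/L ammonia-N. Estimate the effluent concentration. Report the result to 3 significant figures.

31.5 mg/L

Mass balance: 4090·0.2400 + 880.0·Cₑ = 4970·5.780
→ Cₑ = (4970·5.780 − 4090·0.2400) / 880.0 = 31.53 mg/L.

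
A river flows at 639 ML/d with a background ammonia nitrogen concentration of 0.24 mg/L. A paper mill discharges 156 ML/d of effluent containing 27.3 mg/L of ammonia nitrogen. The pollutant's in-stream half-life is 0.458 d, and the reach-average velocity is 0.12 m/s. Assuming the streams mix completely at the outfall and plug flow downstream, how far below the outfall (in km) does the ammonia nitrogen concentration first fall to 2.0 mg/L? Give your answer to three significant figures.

Mass balance: C = (639.0·0.2400 + 156.0·27.30) / 795.0 = 4412/795.0 = 5.550 mg/L.
Half-life 0.458 d → k = ln 2 / 0.458 = 1.513 d⁻¹.
Set 5.550·exp(−k·t) = 2.0 → t = ln(5.550/2.0)/k = 58270 s = 16.19 h.
Distance = v·t = 0.12·58270 = 6992 m = 6.992 km.

6.99 km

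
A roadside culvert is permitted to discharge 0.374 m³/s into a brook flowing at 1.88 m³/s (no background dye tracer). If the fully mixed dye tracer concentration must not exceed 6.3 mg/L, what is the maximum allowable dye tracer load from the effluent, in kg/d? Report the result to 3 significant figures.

1230 kg/d

Mass balance at the limit: 1.880·0 + 0.3740·Cₑ = 2.254·6.3 → Cₑ = 37.97 mg/L.
Load = 0.3740 m³/s × 37.97 g/m³ × 86 400 s/d = 1227 kg/d.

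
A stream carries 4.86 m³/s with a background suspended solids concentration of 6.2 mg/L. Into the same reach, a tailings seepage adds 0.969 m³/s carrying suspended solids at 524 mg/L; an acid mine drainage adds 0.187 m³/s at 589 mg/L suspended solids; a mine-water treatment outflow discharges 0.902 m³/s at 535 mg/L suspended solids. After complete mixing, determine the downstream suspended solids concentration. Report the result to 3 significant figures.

Mass balance: C = (4.860·6.200 + 0.9690·524.0 + 0.1870·589.0 + 0.9020·535.0) / 6.918 = 1131/6.918 = 163.4 mg/L.

163 mg/L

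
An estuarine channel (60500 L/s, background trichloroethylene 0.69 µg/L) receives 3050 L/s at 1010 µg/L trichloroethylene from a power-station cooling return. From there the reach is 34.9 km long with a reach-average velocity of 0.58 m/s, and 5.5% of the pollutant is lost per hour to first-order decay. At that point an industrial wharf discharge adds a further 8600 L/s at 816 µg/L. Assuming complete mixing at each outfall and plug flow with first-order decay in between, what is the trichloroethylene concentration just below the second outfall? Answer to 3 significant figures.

Conservation of mass: C = (60500·0.6900 + 3050·1010) / 63550 = 3122000/63550 = 49.13 µg/L; combined flow 63550 L/s.
Travel time t = 34.9·1000 / 0.58 = 60170 s = 16.71 h.
5.5%/h lost → k = −ln(1 − 0.055) = 0.05657 h⁻¹.
After decay, C = 49.13 × e^(−kt) = 49.13 × 0.3885 = 19.09 µg/L.
Second outfall: C = (63550·19.09 + 8600·816.0)/72150 = 114.1 µg/L.

114 µg/L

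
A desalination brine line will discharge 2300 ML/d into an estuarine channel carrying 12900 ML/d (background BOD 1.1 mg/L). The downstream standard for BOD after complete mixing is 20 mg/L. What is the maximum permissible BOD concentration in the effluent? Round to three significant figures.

126 mg/L

At the limit, (Qr·Cr + Qe·Cₑ)/(Qr + Qe) = 20:
Cₑ = (15200·20 − 12900·1.100) / 2300 = 126.0 mg/L.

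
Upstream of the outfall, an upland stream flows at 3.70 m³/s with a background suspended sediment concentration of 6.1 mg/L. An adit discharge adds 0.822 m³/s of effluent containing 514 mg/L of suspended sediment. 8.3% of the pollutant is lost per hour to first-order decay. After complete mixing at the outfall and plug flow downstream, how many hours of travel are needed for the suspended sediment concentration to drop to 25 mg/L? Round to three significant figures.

Mass balance: C = (3.700·6.100 + 0.8220·514.0) / 4.522 = 445.1/4.522 = 98.43 mg/L.
8.3%/h lost → k = −ln(1 − 0.083) = 0.08665 h⁻¹.
98.43·exp(−k·t) = 25 → t = ln(98.43/25)/k = 56940 s = 15.82 h.

15.8 h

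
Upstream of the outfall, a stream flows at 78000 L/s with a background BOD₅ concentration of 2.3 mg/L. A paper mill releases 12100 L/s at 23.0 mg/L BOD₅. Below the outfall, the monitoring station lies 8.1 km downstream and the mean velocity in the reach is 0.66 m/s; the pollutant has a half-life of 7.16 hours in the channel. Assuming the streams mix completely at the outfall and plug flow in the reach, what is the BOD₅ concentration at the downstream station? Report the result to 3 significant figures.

3.65 mg/L

Conservation of mass: C = (78000·2.300 + 12100·23.00) / 90100 = 457700/90100 = 5.080 mg/L.
Travel time t = 8.1·1000 / 0.66 = 12270 s = 3.409 h.
Half-life 7.16 h → k = ln 2 / 7.16 = 0.09681 h⁻¹ = 2.323 d⁻¹.
After decay, C = 5.080 × e^(−kt) = 5.080 × 0.7189 = 3.652 mg/L.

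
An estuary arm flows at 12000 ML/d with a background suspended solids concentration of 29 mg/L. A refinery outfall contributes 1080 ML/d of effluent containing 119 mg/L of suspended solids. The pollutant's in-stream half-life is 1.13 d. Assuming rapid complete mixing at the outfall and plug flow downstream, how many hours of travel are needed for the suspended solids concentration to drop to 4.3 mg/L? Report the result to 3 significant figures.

Mass balance: C = (12000·29.00 + 1080·119.0) / 13080 = 476500/13080 = 36.43 mg/L.
Half-life 1.13 d → k = ln 2 / 1.13 = 0.6134 d⁻¹.
36.43·exp(−k·t) = 4.3 → t = ln(36.43/4.3)/k = 301000 s = 83.60 h.

83.6 h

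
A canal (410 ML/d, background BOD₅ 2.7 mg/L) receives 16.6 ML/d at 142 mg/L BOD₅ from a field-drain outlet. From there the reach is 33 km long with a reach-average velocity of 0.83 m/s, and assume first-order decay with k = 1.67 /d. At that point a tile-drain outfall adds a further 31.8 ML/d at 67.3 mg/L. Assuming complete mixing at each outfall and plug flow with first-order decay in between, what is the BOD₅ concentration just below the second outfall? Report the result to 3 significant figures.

After mixing, C = (410.0·2.700 + 16.60·142.0) / 426.6 = 3464/426.6 = 8.120 mg/L; combined flow 426.6 ML/d.
Travel time t = 33·1000 / 0.83 = 39760 s = 11.04 h.
Decay over the reach: 8.120·exp(−kt) = 8.120·0.4637 = 3.766 mg/L.
At the second outfall, C = (426.6·3.766 + 31.80·67.30) / (426.6 + 31.80) = 8.173 mg/L.

8.17 mg/L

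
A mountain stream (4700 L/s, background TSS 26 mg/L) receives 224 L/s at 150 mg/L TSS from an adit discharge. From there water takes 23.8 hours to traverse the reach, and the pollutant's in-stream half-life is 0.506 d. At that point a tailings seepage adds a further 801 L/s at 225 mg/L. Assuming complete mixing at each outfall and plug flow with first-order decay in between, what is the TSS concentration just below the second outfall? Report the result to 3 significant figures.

Conservation of mass: C = (4700·26.00 + 224.0·150.0) / 4924 = 155800/4924 = 31.64 mg/L; combined flow 4924 L/s.
Half-life 0.506 d → k = ln 2 / 0.506 = 1.370 d⁻¹.
Decay over the reach: 31.64·exp(−kt) = 31.64·0.2571 = 8.134 mg/L.
At the second outfall, C = (4924·8.134 + 801.0·225.0) / (4924 + 801.0) = 38.48 mg/L.

38.5 mg/L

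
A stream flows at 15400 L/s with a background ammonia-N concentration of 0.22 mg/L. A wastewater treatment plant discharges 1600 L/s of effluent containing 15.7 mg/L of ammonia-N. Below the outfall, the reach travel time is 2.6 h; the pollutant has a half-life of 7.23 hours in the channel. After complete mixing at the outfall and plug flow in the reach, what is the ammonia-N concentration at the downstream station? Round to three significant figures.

Mass balance: C = (15400·0.2200 + 1600·15.70) / 17000 = 28510/17000 = 1.677 mg/L.
Half-life 7.23 h → k = ln 2 / 7.23 = 0.09587 h⁻¹ = 2.301 d⁻¹.
After decay, C = 1.677 × e^(−kt) = 1.677 × 0.7794 = 1.307 mg/L.

1.31 mg/L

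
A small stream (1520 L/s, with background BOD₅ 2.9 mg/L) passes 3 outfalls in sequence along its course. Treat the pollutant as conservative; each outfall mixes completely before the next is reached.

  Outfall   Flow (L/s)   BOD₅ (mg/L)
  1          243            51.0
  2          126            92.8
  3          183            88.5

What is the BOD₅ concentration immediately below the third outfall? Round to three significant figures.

21.6 mg/L

After outfall 1: Q = 1520 + 243.0 = 1763 L/s; C = (1520·2.900 + 243.0·51.00)/1763 = 9.530 mg/L.
After outfall 2: Q = 1763 + 126.0 = 1889 L/s; C = (1763·9.530 + 126.0·92.80)/1889 = 15.08 mg/L.
After outfall 3: Q = 1889 + 183.0 = 2072 L/s; C = (1889·15.08 + 183.0·88.50)/2072 = 21.57 mg/L.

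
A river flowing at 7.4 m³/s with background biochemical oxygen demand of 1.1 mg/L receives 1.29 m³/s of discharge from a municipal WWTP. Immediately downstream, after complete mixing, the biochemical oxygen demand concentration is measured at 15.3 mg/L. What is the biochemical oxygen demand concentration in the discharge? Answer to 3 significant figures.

96.8 mg/L

Mass balance: 7.400·1.100 + 1.290·Cₑ = 8.690·15.30
→ Cₑ = (8.690·15.30 − 7.400·1.100) / 1.290 = 96.76 mg/L.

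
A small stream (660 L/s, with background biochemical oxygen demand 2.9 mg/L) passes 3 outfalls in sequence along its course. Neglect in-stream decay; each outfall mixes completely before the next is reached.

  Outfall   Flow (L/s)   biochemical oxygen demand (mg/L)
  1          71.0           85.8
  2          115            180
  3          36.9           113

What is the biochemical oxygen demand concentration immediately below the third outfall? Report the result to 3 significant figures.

37.2 mg/L

After outfall 1: Q = 660.0 + 71.00 = 731.0 L/s; C = (660.0·2.900 + 71.00·85.80)/731.0 = 10.95 mg/L.
After outfall 2: Q = 731.0 + 115.0 = 846.0 L/s; C = (731.0·10.95 + 115.0·180.0)/846.0 = 33.93 mg/L.
After outfall 3: Q = 846.0 + 36.90 = 882.9 L/s; C = (846.0·33.93 + 36.90·113.0)/882.9 = 37.24 mg/L.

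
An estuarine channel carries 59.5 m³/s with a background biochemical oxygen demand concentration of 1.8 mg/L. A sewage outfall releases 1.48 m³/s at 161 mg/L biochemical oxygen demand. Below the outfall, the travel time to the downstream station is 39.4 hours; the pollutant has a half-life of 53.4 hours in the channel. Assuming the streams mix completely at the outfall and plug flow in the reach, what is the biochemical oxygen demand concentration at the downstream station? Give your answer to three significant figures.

3.40 mg/L

Conservation of mass: C = (59.50·1.800 + 1.480·161.0) / 60.98 = 345.4/60.98 = 5.664 mg/L.
Half-life 53.4 h → k = ln 2 / 53.4 = 0.01298 h⁻¹ = 0.3115 d⁻¹.
First-order decay: C = 5.664·exp(−k·t) = 5.664·0.5996 = 3.396 mg/L.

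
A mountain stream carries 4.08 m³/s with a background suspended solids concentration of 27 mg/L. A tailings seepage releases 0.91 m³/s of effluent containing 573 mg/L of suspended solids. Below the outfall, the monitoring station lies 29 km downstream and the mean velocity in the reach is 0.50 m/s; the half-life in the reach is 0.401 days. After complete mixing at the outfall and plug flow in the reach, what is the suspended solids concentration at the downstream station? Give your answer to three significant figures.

Conservation of mass: C = (4.080·27.00 + 0.9100·573.0) / 4.990 = 631.6/4.990 = 126.6 mg/L.
Travel time t = 29·1000 / 0.50 = 58000 s = 16.11 h.
Half-life 0.401 d → k = ln 2 / 0.401 = 1.729 d⁻¹.
After decay, C = 126.6 × e^(−kt) = 126.6 × 0.3134 = 39.66 mg/L.

39.7 mg/L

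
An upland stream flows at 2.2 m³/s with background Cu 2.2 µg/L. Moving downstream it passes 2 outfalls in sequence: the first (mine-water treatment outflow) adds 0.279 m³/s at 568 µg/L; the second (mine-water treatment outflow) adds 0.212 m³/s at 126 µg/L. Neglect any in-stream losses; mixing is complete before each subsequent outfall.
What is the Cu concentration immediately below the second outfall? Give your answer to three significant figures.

After outfall 1: Q = 2.200 + 0.2790 = 2.479 m³/s; C = (2.200·2.200 + 0.2790·568.0)/2.479 = 65.88 µg/L.
After outfall 2: Q = 2.479 + 0.2120 = 2.691 m³/s; C = (2.479·65.88 + 0.2120·126.0)/2.691 = 70.61 µg/L.

70.6 µg/L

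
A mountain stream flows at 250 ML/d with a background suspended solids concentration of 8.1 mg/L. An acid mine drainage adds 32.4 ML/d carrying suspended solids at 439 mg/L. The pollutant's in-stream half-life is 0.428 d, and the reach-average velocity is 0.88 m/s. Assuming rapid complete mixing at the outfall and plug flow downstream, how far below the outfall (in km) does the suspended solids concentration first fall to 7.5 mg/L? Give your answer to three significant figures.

Flow-weighted average: C = (250.0·8.100 + 32.40·439.0) / 282.4 = 16250/282.4 = 57.54 mg/L.
Half-life 0.428 d → k = ln 2 / 0.428 = 1.620 d⁻¹.
Set 57.54·exp(−k·t) = 7.5 → t = ln(57.54/7.5)/k = 108700 s = 30.19 h.
Distance = v·t = 0.88·108700 = 95660 m = 95.66 km.

95.7 km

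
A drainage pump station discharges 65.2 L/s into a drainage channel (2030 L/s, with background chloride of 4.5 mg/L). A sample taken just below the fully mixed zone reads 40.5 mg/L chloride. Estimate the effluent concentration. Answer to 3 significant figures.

Mass balance: 2030·4.500 + 65.20·Cₑ = 2095·40.50
→ Cₑ = (2095·40.50 − 2030·4.500) / 65.20 = 1161 mg/L.

1160 mg/L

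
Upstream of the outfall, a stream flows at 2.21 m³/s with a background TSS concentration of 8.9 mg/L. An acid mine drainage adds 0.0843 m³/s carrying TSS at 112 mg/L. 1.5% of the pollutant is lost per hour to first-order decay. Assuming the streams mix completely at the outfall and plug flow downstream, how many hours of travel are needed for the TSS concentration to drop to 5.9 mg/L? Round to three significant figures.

50.7 h

Mass balance: C = (2.210·8.900 + 0.08430·112.0) / 2.294 = 29.11/2.294 = 12.69 mg/L.
1.5%/h lost → k = −ln(1 − 0.015) = 0.01511 h⁻¹.
12.69·exp(−k·t) = 5.9 → t = ln(12.69/5.9)/k = 182400 s = 50.66 h.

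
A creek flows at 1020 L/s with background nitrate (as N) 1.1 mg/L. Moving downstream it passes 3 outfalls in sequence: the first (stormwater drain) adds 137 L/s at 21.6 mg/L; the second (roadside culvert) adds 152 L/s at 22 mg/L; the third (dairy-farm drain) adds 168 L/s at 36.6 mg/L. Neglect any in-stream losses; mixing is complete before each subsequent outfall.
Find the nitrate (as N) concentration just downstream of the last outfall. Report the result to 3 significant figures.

Below outfall 1: Q → 1157 L/s, C = (1020·1.100 + 137.0·21.60)/1157 = 3.527 mg/L.
Below outfall 2: Q → 1309 L/s, C = (1157·3.527 + 152.0·22.00)/1309 = 5.672 mg/L.
Below outfall 3: Q → 1477 L/s, C = (1309·5.672 + 168.0·36.60)/1477 = 9.190 mg/L.

9.19 mg/L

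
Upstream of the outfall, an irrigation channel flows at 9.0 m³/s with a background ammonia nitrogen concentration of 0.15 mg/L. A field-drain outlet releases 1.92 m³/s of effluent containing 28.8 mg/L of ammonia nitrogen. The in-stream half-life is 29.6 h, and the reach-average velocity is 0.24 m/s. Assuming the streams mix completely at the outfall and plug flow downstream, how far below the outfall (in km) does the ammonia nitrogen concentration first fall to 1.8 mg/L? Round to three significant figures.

Flow-weighted average: C = (9.000·0.1500 + 1.920·28.80) / 10.92 = 56.65/10.92 = 5.187 mg/L.
Half-life 29.6 h → k = ln 2 / 29.6 = 0.02342 h⁻¹ = 0.5620 d⁻¹.
Set 5.187·exp(−k·t) = 1.8 → t = ln(5.187/1.8)/k = 162700 s = 45.20 h.
Distance = v·t = 0.24·162700 = 39050 m = 39.05 km.

39.1 km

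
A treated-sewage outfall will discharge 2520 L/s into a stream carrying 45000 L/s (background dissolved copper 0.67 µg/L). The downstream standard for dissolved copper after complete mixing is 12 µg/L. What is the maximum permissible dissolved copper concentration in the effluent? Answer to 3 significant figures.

At the limit, (Qr·Cr + Qe·Cₑ)/(Qr + Qe) = 12:
Cₑ = (47520·12 − 45000·0.6700) / 2520 = 214.3 µg/L.

214 µg/L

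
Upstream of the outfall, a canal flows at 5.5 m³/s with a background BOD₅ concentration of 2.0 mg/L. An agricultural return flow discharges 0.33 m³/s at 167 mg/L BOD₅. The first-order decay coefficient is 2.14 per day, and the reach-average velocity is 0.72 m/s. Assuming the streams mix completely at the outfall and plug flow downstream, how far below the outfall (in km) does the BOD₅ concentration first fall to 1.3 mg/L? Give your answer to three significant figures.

63.0 km

Conservation of mass: C = (5.500·2.000 + 0.3300·167.0) / 5.830 = 66.11/5.830 = 11.34 mg/L.
Set 11.34·exp(−k·t) = 1.3 → t = ln(11.34/1.3)/k = 87450 s = 24.29 h.
Distance = v·t = 0.72·87450 = 62960 m = 62.96 km.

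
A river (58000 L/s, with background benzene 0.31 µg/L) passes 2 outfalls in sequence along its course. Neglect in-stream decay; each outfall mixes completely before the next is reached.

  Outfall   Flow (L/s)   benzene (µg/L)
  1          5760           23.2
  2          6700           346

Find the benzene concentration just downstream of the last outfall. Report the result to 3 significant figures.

Outfall 1: combined Q = 63760 L/s; C = (58000·0.3100 + 5760·23.20)/63760 = 2.378 µg/L.
Outfall 2: combined Q = 70460 L/s; C = (63760·2.378 + 6700·346.0)/70460 = 35.05 µg/L.

35.1 µg/L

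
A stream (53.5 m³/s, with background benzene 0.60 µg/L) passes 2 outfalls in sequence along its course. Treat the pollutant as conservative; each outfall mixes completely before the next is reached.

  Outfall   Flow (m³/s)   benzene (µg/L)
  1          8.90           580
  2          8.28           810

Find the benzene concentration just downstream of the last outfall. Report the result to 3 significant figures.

168 µg/L

Below outfall 1: Q → 62.40 m³/s, C = (53.50·0.6000 + 8.900·580.0)/62.40 = 83.24 µg/L.
Below outfall 2: Q → 70.68 m³/s, C = (62.40·83.24 + 8.280·810.0)/70.68 = 168.4 µg/L.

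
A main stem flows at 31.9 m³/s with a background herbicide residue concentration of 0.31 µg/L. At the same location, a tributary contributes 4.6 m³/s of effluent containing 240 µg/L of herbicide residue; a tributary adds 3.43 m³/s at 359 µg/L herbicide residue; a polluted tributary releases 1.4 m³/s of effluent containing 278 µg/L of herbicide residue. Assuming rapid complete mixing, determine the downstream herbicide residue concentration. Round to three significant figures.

66.2 µg/L

Mass balance: C = (31.90·0.3100 + 4.600·240.0 + 3.430·359.0 + 1.400·278.0) / 41.33 = 2734/41.33 = 66.16 µg/L.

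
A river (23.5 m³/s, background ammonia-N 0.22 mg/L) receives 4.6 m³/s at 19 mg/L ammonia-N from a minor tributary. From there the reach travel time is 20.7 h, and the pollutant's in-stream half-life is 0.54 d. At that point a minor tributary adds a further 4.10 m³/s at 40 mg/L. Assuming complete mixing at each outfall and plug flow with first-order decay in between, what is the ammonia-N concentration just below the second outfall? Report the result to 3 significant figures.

After mixing, C = (23.50·0.2200 + 4.600·19.00) / 28.10 = 92.57/28.10 = 3.294 mg/L; combined flow 28.10 m³/s.
Half-life 0.54 d → k = ln 2 / 0.54 = 1.284 d⁻¹.
Decay over the reach: 3.294·exp(−kt) = 3.294·0.3305 = 1.089 mg/L.
Second outfall: C = (28.10·1.089 + 4.100·40.00)/32.20 = 6.043 mg/L.

6.04 mg/L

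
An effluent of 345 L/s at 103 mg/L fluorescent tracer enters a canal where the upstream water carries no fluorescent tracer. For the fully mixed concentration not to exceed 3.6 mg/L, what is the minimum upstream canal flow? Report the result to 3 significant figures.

Set C_mix = 3.6: (Q·0 + 345.0·103.0) / (Q + 345.0) = 3.6
→ Q = 345.0·(103.0 − 3.6)/(3.6 − 0) = 9526 L/s.

9530 L/s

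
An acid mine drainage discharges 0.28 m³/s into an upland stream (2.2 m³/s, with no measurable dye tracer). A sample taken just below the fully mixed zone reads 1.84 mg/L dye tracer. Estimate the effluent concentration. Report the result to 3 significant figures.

Mass balance: 2.200·0 + 0.2800·Cₑ = 2.480·1.840
→ Cₑ = (2.480·1.840 − 2.200·0) / 0.2800 = 16.30 mg/L.

16.3 mg/L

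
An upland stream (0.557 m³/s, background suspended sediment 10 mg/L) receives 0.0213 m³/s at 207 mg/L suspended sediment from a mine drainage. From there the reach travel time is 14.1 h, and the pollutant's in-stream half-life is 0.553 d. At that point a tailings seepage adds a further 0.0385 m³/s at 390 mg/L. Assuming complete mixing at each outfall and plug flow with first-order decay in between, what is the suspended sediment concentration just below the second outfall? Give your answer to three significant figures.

Mixed concentration C = ΣQC/ΣQ = (0.5570·10.00 + 0.02130·207.0) / 0.5783 = 9.979/0.5783 = 17.26 mg/L; combined flow 0.5783 m³/s.
Half-life 0.553 d → k = ln 2 / 0.553 = 1.253 d⁻¹.
Decay over the reach: 17.26·exp(−kt) = 17.26·0.4788 = 8.263 mg/L.
Second outfall: C = (0.5783·8.263 + 0.03850·390.0)/0.6168 = 32.09 mg/L.

32.1 mg/L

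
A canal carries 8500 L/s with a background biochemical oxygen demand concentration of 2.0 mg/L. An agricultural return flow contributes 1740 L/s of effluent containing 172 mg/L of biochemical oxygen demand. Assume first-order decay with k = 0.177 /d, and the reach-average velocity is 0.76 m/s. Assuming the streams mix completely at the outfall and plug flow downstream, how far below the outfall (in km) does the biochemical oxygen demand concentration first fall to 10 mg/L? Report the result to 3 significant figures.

418 km

Flow-weighted average: C = (8500·2.000 + 1740·172.0) / 10240 = 316300/10240 = 30.89 mg/L.
Set 30.89·exp(−k·t) = 10 → t = ln(30.89/10)/k = 550500 s = 152.9 h.
Distance = v·t = 0.76·550500 = 418400 m = 418.4 km.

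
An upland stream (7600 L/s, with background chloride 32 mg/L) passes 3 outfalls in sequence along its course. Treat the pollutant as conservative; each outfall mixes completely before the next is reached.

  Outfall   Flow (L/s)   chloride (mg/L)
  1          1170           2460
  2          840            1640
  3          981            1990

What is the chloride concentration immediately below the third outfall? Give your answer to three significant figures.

Below outfall 1: Q → 8770 L/s, C = (7600·32.00 + 1170·2460)/8770 = 355.9 mg/L.
Below outfall 2: Q → 9610 L/s, C = (8770·355.9 + 840.0·1640)/9610 = 468.2 mg/L.
Below outfall 3: Q → 10590 L/s, C = (9610·468.2 + 981.0·1990)/10590 = 609.1 mg/L.

609 mg/L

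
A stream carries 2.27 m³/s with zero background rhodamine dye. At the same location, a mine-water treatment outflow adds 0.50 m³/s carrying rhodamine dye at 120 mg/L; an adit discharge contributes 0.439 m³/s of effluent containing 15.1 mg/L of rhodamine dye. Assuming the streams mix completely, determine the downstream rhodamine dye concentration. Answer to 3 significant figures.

Flow-weighted average: C = (2.270·0 + 0.5000·120.0 + 0.4390·15.10) / 3.209 = 66.63/3.209 = 20.76 mg/L.

20.8 mg/L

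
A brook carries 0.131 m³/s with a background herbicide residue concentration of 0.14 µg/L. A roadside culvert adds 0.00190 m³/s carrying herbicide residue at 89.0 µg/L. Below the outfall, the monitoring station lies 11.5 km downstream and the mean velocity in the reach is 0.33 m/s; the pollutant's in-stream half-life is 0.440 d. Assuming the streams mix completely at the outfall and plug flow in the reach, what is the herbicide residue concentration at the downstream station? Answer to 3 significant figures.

After mixing, C = (0.1310·0.1400 + 0.001900·89.00) / 0.1329 = 0.1874/0.1329 = 1.410 µg/L.
Travel time t = 11.5·1000 / 0.33 = 34850 s = 9.680 h.
Half-life 0.440 d → k = ln 2 / 0.440 = 1.575 d⁻¹.
Applying C = C₀e^(−kt): 1.410 × 0.5297 = 0.7471 µg/L.

0.747 µg/L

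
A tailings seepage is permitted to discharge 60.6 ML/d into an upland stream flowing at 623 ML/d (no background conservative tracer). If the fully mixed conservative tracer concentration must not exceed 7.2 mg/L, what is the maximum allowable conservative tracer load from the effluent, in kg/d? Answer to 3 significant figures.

Mass balance at the limit: 623.0·0 + 60.60·Cₑ = 683.6·7.2 → Cₑ = 81.22 mg/L.
60.60 ML/d = 0.7014 m³/s. Load = 0.7014 m³/s × 81.22 g/m³ × 86 400 s/d = 4922 kg/d.

4920 kg/d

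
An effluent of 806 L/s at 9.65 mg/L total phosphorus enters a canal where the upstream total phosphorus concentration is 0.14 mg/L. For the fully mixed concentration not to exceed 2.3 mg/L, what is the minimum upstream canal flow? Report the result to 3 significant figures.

2740 L/s

Set C_mix = 2.3: (Q·0.1400 + 806.0·9.650) / (Q + 806.0) = 2.3
→ Q = 806.0·(9.650 − 2.3)/(2.3 − 0.1400) = 2743 L/s.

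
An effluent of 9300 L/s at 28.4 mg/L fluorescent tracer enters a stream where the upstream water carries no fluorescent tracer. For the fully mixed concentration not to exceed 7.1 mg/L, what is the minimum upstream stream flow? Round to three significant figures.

Set C_mix = 7.1: (Q·0 + 9300·28.40) / (Q + 9300) = 7.1
→ Q = 9300·(28.40 − 7.1)/(7.1 − 0) = 27900 L/s.

27900 L/s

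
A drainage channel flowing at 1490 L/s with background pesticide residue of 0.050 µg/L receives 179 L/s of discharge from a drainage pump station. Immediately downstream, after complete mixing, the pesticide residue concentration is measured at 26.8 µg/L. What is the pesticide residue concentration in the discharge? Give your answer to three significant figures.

Mass balance: 1490·0.05000 + 179.0·Cₑ = 1669·26.80
→ Cₑ = (1669·26.80 − 1490·0.05000) / 179.0 = 249.5 µg/L.

249 µg/L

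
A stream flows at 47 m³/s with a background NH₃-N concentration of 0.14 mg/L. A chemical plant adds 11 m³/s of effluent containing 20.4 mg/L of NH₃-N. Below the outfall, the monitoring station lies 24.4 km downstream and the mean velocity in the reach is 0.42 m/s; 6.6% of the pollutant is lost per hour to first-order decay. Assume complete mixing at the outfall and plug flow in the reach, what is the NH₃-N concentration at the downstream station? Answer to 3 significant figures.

Conservation of mass: C = (47.00·0.1400 + 11.00·20.40) / 58.00 = 231.0/58.00 = 3.982 mg/L.
Travel time t = 24.4·1000 / 0.42 = 58100 s = 16.14 h.
6.6%/h lost → k = −ln(1 − 0.066) = 0.06828 h⁻¹.
First-order decay: C = 3.982·exp(−k·t) = 3.982·0.3323 = 1.323 mg/L.

1.32 mg/L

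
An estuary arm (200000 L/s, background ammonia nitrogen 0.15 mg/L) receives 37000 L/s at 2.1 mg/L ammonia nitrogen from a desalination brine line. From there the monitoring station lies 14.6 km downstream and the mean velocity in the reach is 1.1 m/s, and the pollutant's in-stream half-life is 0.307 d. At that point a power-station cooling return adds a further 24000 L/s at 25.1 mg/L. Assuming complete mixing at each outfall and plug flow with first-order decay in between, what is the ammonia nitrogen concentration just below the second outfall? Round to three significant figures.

2.60 mg/L

After mixing, C = (200000·0.1500 + 37000·2.100) / 237000 = 107700/237000 = 0.4544 mg/L; combined flow 237000 L/s.
Travel time t = 14.6·1000 / 1.1 = 13270 s = 3.687 h.
Half-life 0.307 d → k = ln 2 / 0.307 = 2.258 d⁻¹.
Applying C = C₀e^(−kt): 0.4544 × 0.7069 = 0.3212 mg/L.
At the second outfall, C = (237000·0.3212 + 24000·25.10) / (237000 + 24000) = 2.600 mg/L.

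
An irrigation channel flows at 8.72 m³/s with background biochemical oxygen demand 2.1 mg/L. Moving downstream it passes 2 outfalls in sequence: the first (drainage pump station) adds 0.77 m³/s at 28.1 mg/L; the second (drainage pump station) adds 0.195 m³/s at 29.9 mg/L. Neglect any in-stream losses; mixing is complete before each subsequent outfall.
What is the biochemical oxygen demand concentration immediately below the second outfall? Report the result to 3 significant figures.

4.73 mg/L

Below outfall 1: Q → 9.490 m³/s, C = (8.720·2.100 + 0.7700·28.10)/9.490 = 4.210 mg/L.
Below outfall 2: Q → 9.685 m³/s, C = (9.490·4.210 + 0.1950·29.90)/9.685 = 4.727 mg/L.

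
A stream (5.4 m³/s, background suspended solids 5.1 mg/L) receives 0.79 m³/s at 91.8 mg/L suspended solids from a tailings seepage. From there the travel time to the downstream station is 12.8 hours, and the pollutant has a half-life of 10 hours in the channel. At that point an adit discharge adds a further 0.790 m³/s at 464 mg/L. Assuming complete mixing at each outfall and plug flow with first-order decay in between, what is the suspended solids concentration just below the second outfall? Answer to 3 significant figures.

Mixed concentration C = ΣQC/ΣQ = (5.400·5.100 + 0.7900·91.80) / 6.190 = 100.1/6.190 = 16.17 mg/L; combined flow 6.190 m³/s.
Half-life 10 h → k = ln 2 / 10 = 0.06931 h⁻¹ = 1.664 d⁻¹.
First-order decay: C = 16.17·exp(−k·t) = 16.17·0.4118 = 6.657 mg/L.
At the second outfall, C = (6.190·6.657 + 0.7900·464.0) / (6.190 + 0.7900) = 58.42 mg/L.

58.4 mg/L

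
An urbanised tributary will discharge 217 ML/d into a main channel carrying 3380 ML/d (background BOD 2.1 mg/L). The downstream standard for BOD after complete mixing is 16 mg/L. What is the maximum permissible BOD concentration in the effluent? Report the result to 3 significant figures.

At the limit, (Qr·Cr + Qe·Cₑ)/(Qr + Qe) = 16:
Cₑ = (3597·16 − 3380·2.100) / 217.0 = 232.5 mg/L.

233 mg/L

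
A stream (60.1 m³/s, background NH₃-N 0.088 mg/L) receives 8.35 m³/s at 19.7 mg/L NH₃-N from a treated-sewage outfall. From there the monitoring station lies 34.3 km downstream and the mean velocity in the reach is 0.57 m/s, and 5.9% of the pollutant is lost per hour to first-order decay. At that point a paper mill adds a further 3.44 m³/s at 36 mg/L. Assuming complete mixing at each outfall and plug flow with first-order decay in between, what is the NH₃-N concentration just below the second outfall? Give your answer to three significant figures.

2.58 mg/L

Mixed concentration C = ΣQC/ΣQ = (60.10·0.08800 + 8.350·19.70) / 68.45 = 169.8/68.45 = 2.480 mg/L; combined flow 68.45 m³/s.
Travel time t = 34.3·1000 / 0.57 = 60180 s = 16.72 h.
5.9%/h lost → k = −ln(1 − 0.059) = 0.06081 h⁻¹.
After decay, C = 2.480 × e^(−kt) = 2.480 × 0.3619 = 0.8976 mg/L.
At the second outfall, C = (68.45·0.8976 + 3.440·36.00) / (68.45 + 3.440) = 2.577 mg/L.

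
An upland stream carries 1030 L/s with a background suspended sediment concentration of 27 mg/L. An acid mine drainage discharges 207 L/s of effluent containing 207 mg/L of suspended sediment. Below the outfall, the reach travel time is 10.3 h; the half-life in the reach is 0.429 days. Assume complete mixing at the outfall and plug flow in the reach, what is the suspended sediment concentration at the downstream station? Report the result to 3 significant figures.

28.6 mg/L

Conservation of mass: C = (1030·27.00 + 207.0·207.0) / 1237 = 70660/1237 = 57.12 mg/L.
Half-life 0.429 d → k = ln 2 / 0.429 = 1.616 d⁻¹.
First-order decay: C = 57.12·exp(−k·t) = 57.12·0.4999 = 28.55 mg/L.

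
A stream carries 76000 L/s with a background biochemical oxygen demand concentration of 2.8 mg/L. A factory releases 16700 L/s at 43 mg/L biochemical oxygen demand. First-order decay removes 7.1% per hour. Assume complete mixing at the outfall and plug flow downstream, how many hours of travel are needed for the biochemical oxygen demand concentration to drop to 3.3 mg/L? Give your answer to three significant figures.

15.1 h

Flow-weighted average: C = (76000·2.800 + 16700·43.00) / 92700 = 930900/92700 = 10.04 mg/L.
7.1%/h lost → k = −ln(1 − 0.071) = 0.07365 h⁻¹.
10.04·exp(−k·t) = 3.3 → t = ln(10.04/3.3)/k = 54400 s = 15.11 h.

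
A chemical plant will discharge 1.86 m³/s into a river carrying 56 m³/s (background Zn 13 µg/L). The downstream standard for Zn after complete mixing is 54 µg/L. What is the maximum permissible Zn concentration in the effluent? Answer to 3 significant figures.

1290 µg/L

At the limit, (Qr·Cr + Qe·Cₑ)/(Qr + Qe) = 54:
Cₑ = (57.86·54 − 56.00·13.00) / 1.860 = 1288 µg/L.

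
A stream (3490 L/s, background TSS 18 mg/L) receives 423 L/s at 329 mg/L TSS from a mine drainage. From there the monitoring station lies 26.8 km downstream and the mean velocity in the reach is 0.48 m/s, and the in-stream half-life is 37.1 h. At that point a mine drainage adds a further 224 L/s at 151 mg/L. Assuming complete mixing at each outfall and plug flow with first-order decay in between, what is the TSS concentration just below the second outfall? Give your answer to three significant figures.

Mass balance: C = (3490·18.00 + 423.0·329.0) / 3913 = 202000/3913 = 51.62 mg/L; combined flow 3913 L/s.
Travel time t = 26.8·1000 / 0.48 = 55830 s = 15.51 h.
Half-life 37.1 h → k = ln 2 / 37.1 = 0.01868 h⁻¹ = 0.4484 d⁻¹.
Decay over the reach: 51.62·exp(−kt) = 51.62·0.7484 = 38.63 mg/L.
At the second outfall, C = (3913·38.63 + 224.0·151.0) / (3913 + 224.0) = 44.72 mg/L.

44.7 mg/L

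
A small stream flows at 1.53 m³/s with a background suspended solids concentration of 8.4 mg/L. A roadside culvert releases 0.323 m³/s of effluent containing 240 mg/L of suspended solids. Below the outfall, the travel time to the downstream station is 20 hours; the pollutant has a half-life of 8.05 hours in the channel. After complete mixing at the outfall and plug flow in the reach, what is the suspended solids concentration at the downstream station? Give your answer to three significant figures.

8.71 mg/L

Mixed concentration C = ΣQC/ΣQ = (1.530·8.400 + 0.3230·240.0) / 1.853 = 90.37/1.853 = 48.77 mg/L.
Half-life 8.05 h → k = ln 2 / 8.05 = 0.08611 h⁻¹ = 2.067 d⁻¹.
After decay, C = 48.77 × e^(−kt) = 48.77 × 0.1787 = 8.715 mg/L.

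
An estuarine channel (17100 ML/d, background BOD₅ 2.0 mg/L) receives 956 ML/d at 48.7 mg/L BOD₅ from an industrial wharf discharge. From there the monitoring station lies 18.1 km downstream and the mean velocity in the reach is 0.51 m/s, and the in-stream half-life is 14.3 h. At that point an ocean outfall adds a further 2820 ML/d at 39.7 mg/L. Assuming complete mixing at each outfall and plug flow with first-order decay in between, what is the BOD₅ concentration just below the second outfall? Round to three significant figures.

7.76 mg/L

Mass balance: C = (17100·2.000 + 956.0·48.70) / 18060 = 80760/18060 = 4.473 mg/L; combined flow 18060 ML/d.
Travel time t = 18.1·1000 / 0.51 = 35490 s = 9.858 h.
Half-life 14.3 h → k = ln 2 / 14.3 = 0.04847 h⁻¹ = 1.163 d⁻¹.
After decay, C = 4.473 × e^(−kt) = 4.473 × 0.6201 = 2.774 mg/L.
Second outfall: C = (18060·2.774 + 2820·39.70)/20880 = 7.762 mg/L.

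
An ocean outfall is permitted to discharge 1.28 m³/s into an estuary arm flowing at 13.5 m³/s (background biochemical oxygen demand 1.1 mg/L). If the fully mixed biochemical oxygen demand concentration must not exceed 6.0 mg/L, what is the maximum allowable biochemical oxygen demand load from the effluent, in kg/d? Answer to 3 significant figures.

Mass balance at the limit: 13.50·1.100 + 1.280·Cₑ = 14.78·6.0 → Cₑ = 57.68 mg/L.
Load = 1.280 m³/s × 57.68 g/m³ × 86 400 s/d = 6379 kg/d.

6380 kg/d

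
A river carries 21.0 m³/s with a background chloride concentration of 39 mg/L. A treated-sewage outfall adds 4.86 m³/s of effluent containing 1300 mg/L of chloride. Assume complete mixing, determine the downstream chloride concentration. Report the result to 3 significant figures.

Mass balance: C = (21.00·39.00 + 4.860·1300) / 25.86 = 7137/25.86 = 276.0 mg/L.

276 mg/L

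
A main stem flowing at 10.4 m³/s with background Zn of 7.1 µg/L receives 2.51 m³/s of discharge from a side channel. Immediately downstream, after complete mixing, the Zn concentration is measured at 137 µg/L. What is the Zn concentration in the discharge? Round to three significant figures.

675 µg/L

Mass balance: 10.40·7.100 + 2.510·Cₑ = 12.91·137.0
→ Cₑ = (12.91·137.0 − 10.40·7.100) / 2.510 = 675.2 µg/L.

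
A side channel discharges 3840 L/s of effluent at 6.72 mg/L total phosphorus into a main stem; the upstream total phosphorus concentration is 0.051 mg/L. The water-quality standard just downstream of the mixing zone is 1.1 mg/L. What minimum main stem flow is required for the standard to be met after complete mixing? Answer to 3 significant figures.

Set C_mix = 1.1: (Q·0.05100 + 3840·6.720) / (Q + 3840) = 1.1
→ Q = 3840·(6.720 − 1.1)/(1.1 − 0.05100) = 20570 L/s.

20600 L/s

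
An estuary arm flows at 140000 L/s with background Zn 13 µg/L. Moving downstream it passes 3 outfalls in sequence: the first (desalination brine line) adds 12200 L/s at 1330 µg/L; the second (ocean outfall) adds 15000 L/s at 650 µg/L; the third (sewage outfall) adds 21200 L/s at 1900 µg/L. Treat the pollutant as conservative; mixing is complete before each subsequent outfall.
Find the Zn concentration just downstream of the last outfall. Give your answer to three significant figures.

Outfall 1: combined Q = 152200 L/s; C = (140000·13.00 + 12200·1330)/152200 = 118.6 µg/L.
Outfall 2: combined Q = 167200 L/s; C = (152200·118.6 + 15000·650.0)/167200 = 166.2 µg/L.
Outfall 3: combined Q = 188400 L/s; C = (167200·166.2 + 21200·1900)/188400 = 361.3 µg/L.

361 µg/L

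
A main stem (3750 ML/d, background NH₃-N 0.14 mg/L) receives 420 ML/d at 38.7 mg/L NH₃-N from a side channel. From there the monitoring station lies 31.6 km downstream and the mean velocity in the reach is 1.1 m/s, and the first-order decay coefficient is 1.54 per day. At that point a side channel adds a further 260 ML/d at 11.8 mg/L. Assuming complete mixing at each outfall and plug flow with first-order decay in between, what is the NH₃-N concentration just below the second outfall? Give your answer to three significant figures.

Mass balance: C = (3750·0.1400 + 420.0·38.70) / 4170 = 16780/4170 = 4.024 mg/L; combined flow 4170 ML/d.
Travel time t = 31.6·1000 / 1.1 = 28730 s = 7.980 h.
After decay, C = 4.024 × e^(−kt) = 4.024 × 0.5993 = 2.411 mg/L.
At the second outfall, C = (4170·2.411 + 260.0·11.80) / (4170 + 260.0) = 2.962 mg/L.

2.96 mg/L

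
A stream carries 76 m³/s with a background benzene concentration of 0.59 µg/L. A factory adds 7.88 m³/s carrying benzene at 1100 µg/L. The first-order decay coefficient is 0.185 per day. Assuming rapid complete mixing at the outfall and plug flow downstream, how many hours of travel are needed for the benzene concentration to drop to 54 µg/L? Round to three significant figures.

Mass balance: C = (76.00·0.5900 + 7.880·1100) / 83.88 = 8713/83.88 = 103.9 µg/L.
103.9·exp(−k·t) = 54 → t = ln(103.9/54)/k = 305500 s = 84.87 h.

84.9 h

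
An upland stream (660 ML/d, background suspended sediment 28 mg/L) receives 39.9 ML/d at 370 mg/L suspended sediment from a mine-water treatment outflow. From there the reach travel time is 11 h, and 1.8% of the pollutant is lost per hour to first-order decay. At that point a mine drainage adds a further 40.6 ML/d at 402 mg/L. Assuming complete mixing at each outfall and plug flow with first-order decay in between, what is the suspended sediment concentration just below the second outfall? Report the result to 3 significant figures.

58.8 mg/L

Mixed concentration C = ΣQC/ΣQ = (660.0·28.00 + 39.90·370.0) / 699.9 = 33240/699.9 = 47.50 mg/L; combined flow 699.9 ML/d.
1.8%/h lost → k = −ln(1 − 0.018) = 0.01816 h⁻¹.
Applying C = C₀e^(−kt): 47.50 × 0.8189 = 38.89 mg/L.
At the second outfall, C = (699.9·38.89 + 40.60·402.0) / (699.9 + 40.60) = 58.80 mg/L.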